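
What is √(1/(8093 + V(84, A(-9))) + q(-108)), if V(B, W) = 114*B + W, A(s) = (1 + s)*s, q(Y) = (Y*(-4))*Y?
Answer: 11*I*√121360769995/17741 ≈ 216.0*I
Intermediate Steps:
q(Y) = -4*Y² (q(Y) = (-4*Y)*Y = -4*Y²)
A(s) = s*(1 + s)
V(B, W) = W + 114*B
√(1/(8093 + V(84, A(-9))) + q(-108)) = √(1/(8093 + (-9*(1 - 9) + 114*84)) - 4*(-108)²) = √(1/(8093 + (-9*(-8) + 9576)) - 4*11664) = √(1/(8093 + (72 + 9576)) - 46656) = √(1/(8093 + 9648) - 46656) = √(1/17741 - 46656) = √(-827724095/17741) = 11*I*√121360769995/17741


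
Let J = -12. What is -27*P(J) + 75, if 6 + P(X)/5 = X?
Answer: 2505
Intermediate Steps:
P(X) = -30 + 5*X
-27*P(J) + 75 = -27*(-30 + 5*(-12)) + 75 = -27*(-30 - 60) + 75 = -27*(-90) + 75 = 2430 + 75 = 2505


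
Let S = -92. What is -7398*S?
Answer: 680616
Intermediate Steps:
-7398*S = -7398*(-92) = 680616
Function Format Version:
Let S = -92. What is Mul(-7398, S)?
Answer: 680616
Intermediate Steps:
Mul(-7398, S) = Mul(-7398, -92) = 680616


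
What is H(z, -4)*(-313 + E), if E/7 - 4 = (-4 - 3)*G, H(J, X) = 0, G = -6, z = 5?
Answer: 0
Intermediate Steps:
E = 322 (E = 28 + 7*((-4 - 3)*(-6)) = 28 + 7*(-7*(-6)) = 28 + 7*42 = 28 + 294 = 322)
H(z, -4)*(-313 + E) = 0*(-313 + 322) = 0*9 = 0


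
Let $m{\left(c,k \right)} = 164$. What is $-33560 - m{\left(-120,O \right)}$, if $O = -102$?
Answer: $-33724$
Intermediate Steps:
$-33560 - m{\left(-120,O \right)} = -33560 - 164 = -33724$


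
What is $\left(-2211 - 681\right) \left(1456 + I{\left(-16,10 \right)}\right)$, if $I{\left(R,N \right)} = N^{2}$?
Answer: $-4499952$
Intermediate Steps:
$\left(-2211 - 681\right) \left(1456 + I{\left(-16,10 \right)}\right) = \left(-2211 - 681\right) \left(1456 + 10^{2}\right) = - 2892 \left(1456 + 100\right) = \left(-2892\right) 1556 = -4499952$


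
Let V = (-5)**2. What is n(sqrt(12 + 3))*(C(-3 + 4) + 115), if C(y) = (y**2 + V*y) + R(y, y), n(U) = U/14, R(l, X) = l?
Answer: 71*sqrt(15)/7 ≈ 39.283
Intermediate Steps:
V = 25
n(U) = U/14 (n(U) = U*(1/14) = U/14)
C(y) = y**2 + 26*y (C(y) = (y**2 + 25*y) + y = y**2 + 26*y)
n(sqrt(12 + 3))*(C(-3 + 4) + 115) = (sqrt(12 + 3)/14)*((-3 + 4)*(26 + (-3 + 4)) + 115) = (sqrt(15)/14)*(1*(26 + 1) + 115) = (sqrt(15)/14)*(1*27 + 115) = (sqrt(15)/14)*(27 + 115) = (sqrt(15)/14)*142 = 71*sqrt(15)/7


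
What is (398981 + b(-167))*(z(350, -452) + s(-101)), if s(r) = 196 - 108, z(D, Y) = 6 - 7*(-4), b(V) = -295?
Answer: 48639692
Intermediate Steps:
z(D, Y) = 34 (z(D, Y) = 6 + 28 = 34)
s(r) = 88
(398981 + b(-167))*(z(350, -452) + s(-101)) = (398981 - 295)*(34 + 88) = 398686*122 = 48639692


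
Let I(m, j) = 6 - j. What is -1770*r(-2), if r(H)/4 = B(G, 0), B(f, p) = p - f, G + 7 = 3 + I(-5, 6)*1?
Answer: -28320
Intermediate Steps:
G = -4 (G = -7 + (3 + (6 - 1*6)*1) = -7 + (3 + (6 - 6)*1) = -7 + (3 + 0*1) = -7 + (3 + 0) = -7 + 3 = -4)
r(H) = 16 (r(H) = 4*(0 - 1*(-4)) = 4*(0 + 4) = 4*4 = 16)
-1770*r(-2) = -1770*16 = -28320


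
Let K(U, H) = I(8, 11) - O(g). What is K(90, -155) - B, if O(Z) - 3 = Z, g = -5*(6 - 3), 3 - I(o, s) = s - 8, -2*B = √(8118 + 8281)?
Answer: 12 + 23*√31/2 ≈ 76.029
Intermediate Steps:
B = -23*√31/2 (B = -√(8118 + 8281)/2 = -23*√31/2 ≈ -64.029)
I(o, s) = 11 - s (I(o, s) = 3 - (s - 8) = 3 - (-8 + s) = 3 + (8 - s) = 11 - s)
g = -15 (g = -5*3 = -15)
O(Z) = 3 + Z
K(U, H) = 12 (K(U, H) = (11 - 1*11) - (3 - 15) = (11 - 11) - 1*(-12) = 0 + 12 = 12)
K(90, -155) - B = 12 - (-23)*√31/2 = 12 + 23*√31/2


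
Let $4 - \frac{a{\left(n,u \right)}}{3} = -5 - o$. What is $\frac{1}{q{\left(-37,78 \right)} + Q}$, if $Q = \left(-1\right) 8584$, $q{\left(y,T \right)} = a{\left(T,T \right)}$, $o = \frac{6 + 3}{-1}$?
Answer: $- \frac{1}{8584} \approx -0.0001165$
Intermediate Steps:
$o = -9$ ($o = 9 \left(-1\right) = -9$)
$a{\left(n,u \right)} = 0$ ($a{\left(n,u \right)} = 12 - 3 \left(-5 - -9\right) = 12 - 3 \left(-5 + 9\right) = 12 - 12 = 0$)
$q{\left(y,T \right)} = 0$
$Q = -8584$
$\frac{1}{q{\left(-37,78 \right)} + Q} = \frac{1}{0 - 8584} = \frac{1}{-8584} = - \frac{1}{8584}$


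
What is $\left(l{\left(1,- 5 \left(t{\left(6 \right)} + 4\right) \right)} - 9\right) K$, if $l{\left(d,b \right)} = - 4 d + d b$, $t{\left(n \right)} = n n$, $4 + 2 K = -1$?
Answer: $\frac{1065}{2} \approx 532.5$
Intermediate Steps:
$K = - \frac{5}{2}$ ($K = -2 + \frac{1}{2} \left(-1\right) = -2 - \frac{1}{2} = - \frac{5}{2} \approx -2.5$)
$t{\left(n \right)} = n^{2}$
$l{\left(d,b \right)} = - 4 d + b d$
$\left(l{\left(1,- 5 \left(t{\left(6 \right)} + 4\right) \right)} - 9\right) K = \left(1 \left(-4 - 5 \left(6^{2} + 4\right)\right) - 9\right) \left(- \frac{5}{2}\right) = \left(1 \left(-4 - 5 \left(36 + 4\right)\right) - 9\right) \left(- \frac{5}{2}\right) = \left(1 \left(-4 - 200\right) - 9\right) \left(- \frac{5}{2}\right) = \left(1 \left(-204\right) - 9\right) \left(- \frac{5}{2}\right) = \left(-204 - 9\right) \left(- \frac{5}{2}\right) = \left(-213\right) \left(- \frac{5}{2}\right) = \frac{1065}{2}$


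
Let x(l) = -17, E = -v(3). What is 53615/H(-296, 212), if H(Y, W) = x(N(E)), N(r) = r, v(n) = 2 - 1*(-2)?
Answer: -53615/17 ≈ -3153.8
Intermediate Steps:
v(n) = 4 (v(n) = 2 + 2 = 4)
E = -4 (E = -1*4 = -4)
H(Y, W) = -17
53615/H(-296, 212) = 53615/(-17) = 53615*(-1/17) = -53615/17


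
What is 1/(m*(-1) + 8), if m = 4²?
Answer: -⅛ ≈ -0.12500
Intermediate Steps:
m = 16
1/(m*(-1) + 8) = 1/(16*(-1) + 8) = 1/(-16 + 8) = 1/(-8) = -⅛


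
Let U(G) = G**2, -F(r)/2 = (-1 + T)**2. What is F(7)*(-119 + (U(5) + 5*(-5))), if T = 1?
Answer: 0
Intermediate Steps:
F(r) = 0 (F(r) = -2*(-1 + 1)**2 = -2*0**2 = -2*0 = 0)
F(7)*(-119 + (U(5) + 5*(-5))) = 0*(-119 + (5**2 + 5*(-5))) = 0*(-119 + (25 - 25)) = 0*(-119 + 0) = 0*(-119) = 0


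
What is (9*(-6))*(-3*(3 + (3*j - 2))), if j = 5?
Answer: 2592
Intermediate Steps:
(9*(-6))*(-3*(3 + (3*j - 2))) = (9*(-6))*(-3*(3 + (3*5 - 2))) = -(-162)*(3 + (15 - 2)) = -(-162)*(3 + 13) = -(-162)*16 = -54*(-48) = 2592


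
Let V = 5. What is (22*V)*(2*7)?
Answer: 1540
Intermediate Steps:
(22*V)*(2*7) = (22*5)*(2*7) = 110*14 = 1540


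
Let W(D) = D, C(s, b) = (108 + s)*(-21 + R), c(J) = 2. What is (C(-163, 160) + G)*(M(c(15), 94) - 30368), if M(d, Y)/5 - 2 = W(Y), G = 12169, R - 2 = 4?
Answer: -388364672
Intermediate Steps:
R = 6 (R = 2 + 4 = 6)
C(s, b) = -1620 - 15*s (C(s, b) = (108 + s)*(-21 + 6) = (108 + s)*(-15) = -1620 - 15*s)
M(d, Y) = 10 + 5*Y
(C(-163, 160) + G)*(M(c(15), 94) - 30368) = ((-1620 - 15*(-163)) + 12169)*((10 + 5*94) - 30368) = ((-1620 + 2445) + 12169)*((10 + 470) - 30368) = (825 + 12169)*(480 - 30368) = 12994*(-29888) = -388364672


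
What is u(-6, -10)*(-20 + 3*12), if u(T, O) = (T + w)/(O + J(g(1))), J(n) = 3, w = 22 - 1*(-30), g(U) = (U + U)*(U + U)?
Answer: -736/7 ≈ -105.14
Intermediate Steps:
g(U) = 4*U² (g(U) = (2*U)*(2*U) = 4*U²)
w = 52 (w = 22 + 30 = 52)
u(T, O) = (52 + T)/(3 + O) (u(T, O) = (T + 52)/(O + 3) = (52 + T)/(3 + O))
u(-6, -10)*(-20 + 3*12) = ((52 - 6)/(3 - 10))*(-20 + 3*12) = (46/(-7))*(-20 + 36) = -⅐*46*16 = -46/7*16 = -736/7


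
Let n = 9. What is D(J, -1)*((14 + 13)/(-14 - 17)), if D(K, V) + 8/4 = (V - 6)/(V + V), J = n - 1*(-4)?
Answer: -81/62 ≈ -1.3065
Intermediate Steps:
J = 13 (J = 9 - 1*(-4) = 9 + 4 = 13)
D(K, V) = -2 + (-6 + V)/(2*V) (D(K, V) = -2 + (V - 6)/(V + V) = -2 + (-6 + V)/((2*V)) = -2 + (-6 + V)*(1/(2*V)) = -2 + (-6 + V)/(2*V))
D(J, -1)*((14 + 13)/(-14 - 17)) = (-3/2 - 3/(-1))*((14 + 13)/(-14 - 17)) = (-3/2 - 3*(-1))*(27/(-31)) = (-3/2 + 3)*(27*(-1/31)) = (3/2)*(-27/31) = -81/62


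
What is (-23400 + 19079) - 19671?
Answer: -23992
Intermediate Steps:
(-23400 + 19079) - 19671 = -4321 - 19671 = -23992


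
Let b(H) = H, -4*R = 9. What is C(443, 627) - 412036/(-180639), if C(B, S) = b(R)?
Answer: 22393/722556 ≈ 0.030991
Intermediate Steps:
R = -9/4 (R = -¼*9 = -9/4 ≈ -2.2500)
C(B, S) = -9/4
C(443, 627) - 412036/(-180639) = -9/4 - 412036/(-180639) = -9/4 - 412036*(-1)/180639 = -9/4 - 1*(-412036/180639) = -9/4 + 412036/180639 = 22393/722556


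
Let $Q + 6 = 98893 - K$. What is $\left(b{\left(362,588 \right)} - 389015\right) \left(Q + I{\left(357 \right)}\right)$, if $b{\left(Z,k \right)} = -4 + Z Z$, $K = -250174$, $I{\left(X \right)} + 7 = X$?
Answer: $-90139302725$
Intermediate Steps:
$I{\left(X \right)} = -7 + X$
$b{\left(Z,k \right)} = -4 + Z^{2}$
$Q = 349061$ ($Q = -6 + \left(98893 - -250174\right) = -6 + \left(98893 + 250174\right) = -6 + 349067 = 349061$)
$\left(b{\left(362,588 \right)} - 389015\right) \left(Q + I{\left(357 \right)}\right) = \left(\left(-4 + 362^{2}\right) - 389015\right) \left(349061 + \left(-7 + 357\right)\right) = \left(\left(-4 + 131044\right) - 389015\right) \left(349061 + 350\right) = \left(131040 - 389015\right) 349411 = \left(-257975\right) 349411 = -90139302725$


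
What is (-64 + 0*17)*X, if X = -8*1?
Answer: 512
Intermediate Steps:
X = -8
(-64 + 0*17)*X = (-64 + 0*17)*(-8) = (-64 + 0)*(-8) = -64*(-8) = 512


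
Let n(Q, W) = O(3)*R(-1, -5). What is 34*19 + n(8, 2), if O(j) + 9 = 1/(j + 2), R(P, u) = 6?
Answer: 2966/5 ≈ 593.20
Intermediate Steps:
O(j) = -9 + 1/(2 + j) (O(j) = -9 + 1/(j + 2) = -9 + 1/(2 + j))
n(Q, W) = -264/5 (n(Q, W) = ((-17 - 9*3)/(2 + 3))*6 = ((-17 - 27)/5)*6 = ((1/5)*(-44))*6 = -44/5*6 = -264/5)
34*19 + n(8, 2) = 34*19 - 264/5 = 646 - 264/5 = 2966/5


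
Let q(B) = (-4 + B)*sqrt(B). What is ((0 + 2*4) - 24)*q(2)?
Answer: 32*sqrt(2) ≈ 45.255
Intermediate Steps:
q(B) = sqrt(B)*(-4 + B)
((0 + 2*4) - 24)*q(2) = ((0 + 2*4) - 24)*(sqrt(2)*(-4 + 2)) = ((0 + 8) - 24)*(sqrt(2)*(-2)) = (8 - 24)*(-2*sqrt(2)) = -(-32)*sqrt(2) = 32*sqrt(2)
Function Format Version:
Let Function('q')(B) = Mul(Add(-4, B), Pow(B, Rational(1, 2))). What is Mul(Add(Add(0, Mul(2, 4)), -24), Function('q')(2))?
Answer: Mul(32, Pow(2, Rational(1, 2))) ≈ 45.255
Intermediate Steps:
Function('q')(B) = Mul(Pow(B, Rational(1, 2)), Add(-4, B))
Mul(Add(Add(0, Mul(2, 4)), -24), Function('q')(2)) = Mul(Add(Add(0, Mul(2, 4)), -24), Mul(Pow(2, Rational(1, 2)), Add(-4, 2))) = Mul(Add(Add(0, 8), -24), Mul(Pow(2, Rational(1, 2)), -2)) = Mul(Add(8, -24), Mul(-2, Pow(2, Rational(1, 2)))) = Mul(-16, Mul(-2, Pow(2, Rational(1, 2)))) = Mul(32, Pow(2, Rational(1, 2)))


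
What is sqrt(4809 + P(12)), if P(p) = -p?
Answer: 3*sqrt(533) ≈ 69.260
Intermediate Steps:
sqrt(4809 + P(12)) = sqrt(4809 - 1*12) = sqrt(4809 - 12) = sqrt(4797) = 3*sqrt(533)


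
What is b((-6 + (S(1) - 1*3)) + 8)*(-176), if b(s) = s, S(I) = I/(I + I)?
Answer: 88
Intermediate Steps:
S(I) = 1/2 (S(I) = I/((2*I)) = (1/(2*I))*I = 1/2)
b((-6 + (S(1) - 1*3)) + 8)*(-176) = ((-6 + (1/2 - 1*3)) + 8)*(-176) = ((-6 + (1/2 - 3)) + 8)*(-176) = ((-6 - 5/2) + 8)*(-176) = (-17/2 + 8)*(-176) = -1/2*(-176) = 88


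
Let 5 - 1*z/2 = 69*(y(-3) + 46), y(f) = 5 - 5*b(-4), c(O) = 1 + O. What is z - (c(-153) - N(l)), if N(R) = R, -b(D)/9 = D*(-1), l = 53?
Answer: -31663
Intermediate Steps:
b(D) = 9*D (b(D) = -9*D*(-1) = -(-9)*D = 9*D)
y(f) = 185 (y(f) = 5 - 45*(-4) = 5 - 5*(-36) = 5 + 180 = 185)
z = -31868 (z = 10 - 138*(185 + 46) = 10 - 138*231 = 10 - 2*15939 = 10 - 31878 = -31868)
z - (c(-153) - N(l)) = -31868 - ((1 - 153) - 1*53) = -31868 - (-152 - 53) = -31868 - 1*(-205) = -31868 + 205 = -31663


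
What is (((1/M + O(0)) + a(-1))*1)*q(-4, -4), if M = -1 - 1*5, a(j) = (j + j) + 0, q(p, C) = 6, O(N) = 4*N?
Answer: -13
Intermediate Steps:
a(j) = 2*j (a(j) = 2*j + 0 = 2*j)
M = -6 (M = -1 - 5 = -6)
(((1/M + O(0)) + a(-1))*1)*q(-4, -4) = (((1/(-6) + 4*0) + 2*(-1))*1)*6 = (((-⅙ + 0) - 2)*1)*6 = ((-⅙ - 2)*1)*6 = -13/6*1*6 = -13/6*6 = -13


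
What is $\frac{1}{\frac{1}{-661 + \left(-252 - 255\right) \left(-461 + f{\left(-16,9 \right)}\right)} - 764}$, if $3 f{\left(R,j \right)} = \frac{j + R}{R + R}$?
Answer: $- \frac{7456929}{5697093724} \approx -0.0013089$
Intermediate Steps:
$f{\left(R,j \right)} = \frac{R + j}{6 R}$ ($f{\left(R,j \right)} = \frac{\left(j + R\right) \frac{1}{R + R}}{3} = \frac{\left(R + j\right) \frac{1}{2 R}}{3} = \frac{\frac{1}{2} \frac{1}{R} \left(R + j\right)}{3} = \frac{R + j}{6 R}$)
$\frac{1}{\frac{1}{-661 + \left(-252 - 255\right) \left(-461 + f{\left(-16,9 \right)}\right)} - 764} = \frac{1}{\frac{1}{-661 + \left(-252 - 255\right) \left(-461 + \frac{-16 + 9}{6 \left(-16\right)}\right)} - 764} = \frac{1}{\frac{1}{-661 - 507 \left(-461 + \frac{1}{6} \left(- \frac{1}{16}\right) \left(-7\right)\right)} - 764} = \frac{1}{\frac{1}{-661 - 507 \left(-461 + \frac{7}{96}\right)} - 764} = \frac{1}{\frac{1}{-661 - - \frac{7478081}{32}} - 764} = \frac{1}{\frac{1}{-661 + \frac{7478081}{32}} - 764} = \frac{1}{\frac{1}{\frac{7456929}{32}} - 764} = \frac{1}{\frac{32}{7456929} - 764} = \frac{1}{- \frac{5697093724}{7456929}} = - \frac{7456929}{5697093724}$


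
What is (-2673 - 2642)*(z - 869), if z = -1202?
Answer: 11007365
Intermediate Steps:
(-2673 - 2642)*(z - 869) = (-2673 - 2642)*(-1202 - 869) = -5315*(-2071) = 11007365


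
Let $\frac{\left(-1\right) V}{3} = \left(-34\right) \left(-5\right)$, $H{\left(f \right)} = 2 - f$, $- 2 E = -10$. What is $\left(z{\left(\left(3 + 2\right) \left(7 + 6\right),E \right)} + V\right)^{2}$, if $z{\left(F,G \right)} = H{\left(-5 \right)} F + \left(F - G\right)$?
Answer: $25$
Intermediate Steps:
$E = 5$ ($E = \left(- \frac{1}{2}\right) \left(-10\right) = 5$)
$z{\left(F,G \right)} = - G + 8 F$ ($z{\left(F,G \right)} = \left(2 - -5\right) F + \left(F - G\right) = \left(2 + 5\right) F + \left(F - G\right) = 7 F + \left(F - G\right) = - G + 8 F$)
$V = -510$ ($V = - 3 \left(\left(-34\right) \left(-5\right)\right) = \left(-3\right) 170 = -510$)
$\left(z{\left(\left(3 + 2\right) \left(7 + 6\right),E \right)} + V\right)^{2} = \left(\left(\left(-1\right) 5 + 8 \left(3 + 2\right) \left(7 + 6\right)\right) - 510\right)^{2} = \left(\left(-5 + 8 \cdot 5 \cdot 13\right) - 510\right)^{2} = \left(\left(-5 + 8 \cdot 65\right) - 510\right)^{2} = \left(\left(-5 + 520\right) - 510\right)^{2} = \left(515 - 510\right)^{2} = 5^{2} = 25$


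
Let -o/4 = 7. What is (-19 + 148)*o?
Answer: -3612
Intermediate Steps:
o = -28 (o = -4*7 = -28)
(-19 + 148)*o = (-19 + 148)*(-28) = 129*(-28) = -3612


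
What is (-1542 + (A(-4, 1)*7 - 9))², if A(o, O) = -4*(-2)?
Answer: 2235025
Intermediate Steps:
A(o, O) = 8
(-1542 + (A(-4, 1)*7 - 9))² = (-1542 + (8*7 - 9))² = (-1542 + (56 - 9))² = (-1542 + 47)² = (-1495)² = 2235025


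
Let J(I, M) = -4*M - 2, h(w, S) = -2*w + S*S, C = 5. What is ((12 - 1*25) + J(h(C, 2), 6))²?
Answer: 1521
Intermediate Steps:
h(w, S) = S² - 2*w (h(w, S) = -2*w + S² = S² - 2*w)
J(I, M) = -2 - 4*M
((12 - 1*25) + J(h(C, 2), 6))² = ((12 - 1*25) + (-2 - 4*6))² = ((12 - 25) + (-2 - 24))² = (-13 - 26)² = (-39)² = 1521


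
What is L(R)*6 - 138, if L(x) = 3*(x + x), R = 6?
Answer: 78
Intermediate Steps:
L(x) = 6*x (L(x) = 3*(2*x) = 6*x)
L(R)*6 - 138 = (6*6)*6 - 138 = 36*6 - 138 = 216 - 138 = 78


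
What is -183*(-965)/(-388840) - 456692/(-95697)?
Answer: 1036648423/240069816 ≈ 4.3181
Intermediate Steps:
-183*(-965)/(-388840) - 456692/(-95697) = 176595*(-1/388840) - 456692*(-1/95697) = -35319/77768 + 14732/3087 = 1036648423/240069816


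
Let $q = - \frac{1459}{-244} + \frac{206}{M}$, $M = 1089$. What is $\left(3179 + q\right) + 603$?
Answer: $\frac{1006577027}{265716} \approx 3788.2$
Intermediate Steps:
$q = \frac{1639115}{265716}$ ($q = - \frac{1459}{-244} + \frac{206}{1089} = \left(-1459\right) \left(- \frac{1}{244}\right) + 206 \cdot \frac{1}{1089} = \frac{1459}{244} + \frac{206}{1089} = \frac{1639115}{265716} \approx 6.1687$)
$\left(3179 + q\right) + 603 = \left(3179 + \frac{1639115}{265716}\right) + 603 = \frac{846350279}{265716} + 603 = \frac{1006577027}{265716}$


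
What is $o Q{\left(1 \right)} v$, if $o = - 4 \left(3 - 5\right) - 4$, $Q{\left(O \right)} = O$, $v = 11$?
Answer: $44$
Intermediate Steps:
$o = 4$ ($o = \left(-4\right) \left(-2\right) - 4 = 8 - 4 = 4$)
$o Q{\left(1 \right)} v = 4 \cdot 1 \cdot 11 = 4 \cdot 11 = 44$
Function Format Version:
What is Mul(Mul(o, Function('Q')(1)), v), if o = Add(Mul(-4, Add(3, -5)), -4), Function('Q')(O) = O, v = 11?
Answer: 44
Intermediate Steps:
o = 4 (o = Add(Mul(-4, -2), -4) = Add(8, -4) = 4)
Mul(Mul(o, Function('Q')(1)), v) = Mul(Mul(4, 1), 11) = Mul(4, 11) = 44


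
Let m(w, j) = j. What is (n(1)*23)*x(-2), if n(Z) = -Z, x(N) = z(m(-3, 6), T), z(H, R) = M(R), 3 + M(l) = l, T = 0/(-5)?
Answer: 69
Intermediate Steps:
T = 0 (T = 0*(-⅕) = 0)
M(l) = -3 + l
z(H, R) = -3 + R
x(N) = -3 (x(N) = -3 + 0 = -3)
(n(1)*23)*x(-2) = (-1*1*23)*(-3) = -1*23*(-3) = -23*(-3) = 69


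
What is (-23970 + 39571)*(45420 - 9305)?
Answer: 563430115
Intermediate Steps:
(-23970 + 39571)*(45420 - 9305) = 15601*36115 = 563430115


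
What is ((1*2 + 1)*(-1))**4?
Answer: 81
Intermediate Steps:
((1*2 + 1)*(-1))**4 = ((2 + 1)*(-1))**4 = (3*(-1))**4 = (-3)**4 = 81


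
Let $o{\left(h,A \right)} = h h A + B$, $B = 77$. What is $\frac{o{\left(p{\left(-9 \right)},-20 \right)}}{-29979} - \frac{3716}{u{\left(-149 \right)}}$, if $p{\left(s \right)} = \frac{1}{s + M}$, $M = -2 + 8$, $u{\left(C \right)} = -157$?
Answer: $\frac{1002512015}{42360327} \approx 23.666$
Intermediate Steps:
$M = 6$
$p{\left(s \right)} = \frac{1}{6 + s}$ ($p{\left(s \right)} = \frac{1}{s + 6} = \frac{1}{6 + s}$)
$o{\left(h,A \right)} = 77 + A h^{2}$ ($o{\left(h,A \right)} = h h A + 77 = h^{2} A + 77 = A h^{2} + 77 = 77 + A h^{2}$)
$\frac{o{\left(p{\left(-9 \right)},-20 \right)}}{-29979} - \frac{3716}{u{\left(-149 \right)}} = \frac{77 - 20 \left(\frac{1}{6 - 9}\right)^{2}}{-29979} - \frac{3716}{-157} = \left(77 - 20 \left(\frac{1}{-3}\right)^{2}\right) \left(- \frac{1}{29979}\right) - - \frac{3716}{157} = \left(77 - 20 \left(- \frac{1}{3}\right)^{2}\right) \left(- \frac{1}{29979}\right) + \frac{3716}{157} = \left(77 - \frac{20}{9}\right) \left(- \frac{1}{29979}\right) + \frac{3716}{157} = \frac{673}{9} \left(- \frac{1}{29979}\right) + \frac{3716}{157} = - \frac{673}{269811} + \frac{3716}{157} = \frac{1002512015}{42360327}$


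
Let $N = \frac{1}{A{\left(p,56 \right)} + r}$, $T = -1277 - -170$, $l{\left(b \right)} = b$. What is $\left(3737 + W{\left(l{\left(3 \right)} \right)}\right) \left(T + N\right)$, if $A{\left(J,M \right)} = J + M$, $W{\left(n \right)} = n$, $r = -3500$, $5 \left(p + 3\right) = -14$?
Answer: $- \frac{71413983520}{17249} \approx -4.1402 \cdot 10^{6}$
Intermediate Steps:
$p = - \frac{29}{5}$ ($p = -3 + \frac{1}{5} \left(-14\right) = -3 - \frac{14}{5} = - \frac{29}{5} \approx -5.8$)
$T = -1107$ ($T = -1277 + 170 = -1107$)
$N = - \frac{5}{17249}$ ($N = \frac{1}{\left(- \frac{29}{5} + 56\right) - 3500} = \frac{1}{\frac{251}{5} - 3500} = \frac{1}{- \frac{17249}{5}} = - \frac{5}{17249} \approx -0.00028987$)
$\left(3737 + W{\left(l{\left(3 \right)} \right)}\right) \left(T + N\right) = \left(3737 + 3\right) \left(-1107 - \frac{5}{17249}\right) = 3740 \left(- \frac{19094648}{17249}\right) = - \frac{71413983520}{17249}$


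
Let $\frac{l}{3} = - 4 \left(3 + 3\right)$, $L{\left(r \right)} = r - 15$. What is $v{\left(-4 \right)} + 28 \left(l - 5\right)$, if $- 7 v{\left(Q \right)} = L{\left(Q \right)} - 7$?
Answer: $- \frac{15066}{7} \approx -2152.3$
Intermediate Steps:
$L{\left(r \right)} = -15 + r$ ($L{\left(r \right)} = r - 15 = -15 + r$)
$v{\left(Q \right)} = \frac{22}{7} - \frac{Q}{7}$ ($v{\left(Q \right)} = - \frac{\left(-15 + Q\right) - 7}{7} = - \frac{-22 + Q}{7} = \frac{22}{7} - \frac{Q}{7}$)
$l = -72$ ($l = 3 \left(- 4 \left(3 + 3\right)\right) = 3 \left(\left(-4\right) 6\right) = 3 \left(-24\right) = -72$)
$v{\left(-4 \right)} + 28 \left(l - 5\right) = \left(\frac{22}{7} - - \frac{4}{7}\right) + 28 \left(-72 - 5\right) = \left(\frac{22}{7} + \frac{4}{7}\right) + 28 \left(-77\right) = \frac{26}{7} - 2156 = - \frac{15066}{7}$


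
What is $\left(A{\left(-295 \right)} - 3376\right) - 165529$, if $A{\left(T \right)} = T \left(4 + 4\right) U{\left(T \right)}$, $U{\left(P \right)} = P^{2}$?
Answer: $-205547905$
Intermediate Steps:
$A{\left(T \right)} = 8 T^{3}$ ($A{\left(T \right)} = T \left(4 + 4\right) T^{2} = T 8 T^{2} = 8 T T^{2} = 8 T^{3}$)
$\left(A{\left(-295 \right)} - 3376\right) - 165529 = \left(8 \left(-295\right)^{3} - 3376\right) - 165529 = \left(8 \left(-25672375\right) - 3376\right) - 165529 = \left(-205379000 - 3376\right) - 165529 = -205382376 - 165529 = -205547905$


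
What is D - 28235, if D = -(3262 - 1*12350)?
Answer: -19147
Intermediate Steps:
D = 9088 (D = -(3262 - 12350) = -1*(-9088) = 9088)
D - 28235 = 9088 - 28235 = -19147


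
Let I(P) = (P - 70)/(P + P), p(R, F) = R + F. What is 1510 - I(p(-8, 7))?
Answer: 2949/2 ≈ 1474.5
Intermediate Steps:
p(R, F) = F + R
I(P) = (-70 + P)/(2*P) (I(P) = (-70 + P)/((2*P)) = (-70 + P)*(1/(2*P)) = (-70 + P)/(2*P))
1510 - I(p(-8, 7)) = 1510 - (-70 + (7 - 8))/(2*(7 - 8)) = 1510 - (-70 - 1)/(2*(-1)) = 1510 - (-1)*(-71)/2 = 1510 - 1*71/2 = 1510 - 71/2 = 2949/2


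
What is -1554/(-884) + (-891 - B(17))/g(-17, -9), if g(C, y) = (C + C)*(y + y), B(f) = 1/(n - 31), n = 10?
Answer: 12619/41769 ≈ 0.30211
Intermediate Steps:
B(f) = -1/21 (B(f) = 1/(10 - 31) = 1/(-21) = -1/21)
g(C, y) = 4*C*y (g(C, y) = (2*C)*(2*y) = 4*C*y)
-1554/(-884) + (-891 - B(17))/g(-17, -9) = -1554/(-884) + (-891 - 1*(-1/21))/((4*(-17)*(-9))) = -1554*(-1/884) + (-891 + 1/21)/612 = 777/442 - 18710/21*1/612 = 777/442 - 9355/6426 = 12619/41769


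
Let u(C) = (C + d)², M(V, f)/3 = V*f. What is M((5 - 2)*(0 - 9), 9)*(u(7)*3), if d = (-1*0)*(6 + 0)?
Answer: -107163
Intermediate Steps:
d = 0 (d = 0*6 = 0)
M(V, f) = 3*V*f (M(V, f) = 3*(V*f) = 3*V*f)
u(C) = C² (u(C) = (C + 0)² = C²)
M((5 - 2)*(0 - 9), 9)*(u(7)*3) = (3*((5 - 2)*(0 - 9))*9)*(7²*3) = (3*(3*(-9))*9)*(49*3) = (3*(-27)*9)*147 = -729*147 = -107163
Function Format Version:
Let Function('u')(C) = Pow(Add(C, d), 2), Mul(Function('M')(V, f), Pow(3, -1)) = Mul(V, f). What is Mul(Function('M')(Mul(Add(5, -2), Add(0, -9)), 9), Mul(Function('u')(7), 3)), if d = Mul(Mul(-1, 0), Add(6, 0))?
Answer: -107163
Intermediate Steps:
d = 0 (d = Mul(0, 6) = 0)
Function('M')(V, f) = Mul(3, V, f) (Function('M')(V, f) = Mul(3, Mul(V, f)) = Mul(3, V, f))
Function('u')(C) = Pow(C, 2) (Function('u')(C) = Pow(Add(C, 0), 2) = Pow(C, 2))
Mul(Function('M')(Mul(Add(5, -2), Add(0, -9)), 9), Mul(Function('u')(7), 3)) = Mul(Mul(3, Mul(Add(5, -2), Add(0, -9)), 9), Mul(Pow(7, 2), 3)) = Mul(Mul(3, Mul(3, -9), 9), Mul(49, 3)) = Mul(Mul(3, -27, 9), 147) = Mul(-729, 147) = -107163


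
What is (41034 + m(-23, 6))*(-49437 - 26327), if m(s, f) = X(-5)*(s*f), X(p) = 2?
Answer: -3087989112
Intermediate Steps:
m(s, f) = 2*f*s (m(s, f) = 2*(s*f) = 2*(f*s) = 2*f*s)
(41034 + m(-23, 6))*(-49437 - 26327) = (41034 + 2*6*(-23))*(-49437 - 26327) = (41034 - 276)*(-75764) = 40758*(-75764) = -3087989112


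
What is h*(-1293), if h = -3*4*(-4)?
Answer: -62064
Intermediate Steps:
h = 48 (h = -12*(-4) = 48)
h*(-1293) = 48*(-1293) = -62064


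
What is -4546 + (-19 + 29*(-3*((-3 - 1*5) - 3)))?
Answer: -3608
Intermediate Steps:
-4546 + (-19 + 29*(-3*((-3 - 1*5) - 3))) = -4546 + (-19 + 29*(-3*((-3 - 5) - 3))) = -4546 + (-19 + 29*(-3*(-8 - 3))) = -4546 + (-19 + 29*(-3*(-11))) = -4546 + (-19 + 29*33) = -4546 + (-19 + 957) = -4546 + 938 = -3608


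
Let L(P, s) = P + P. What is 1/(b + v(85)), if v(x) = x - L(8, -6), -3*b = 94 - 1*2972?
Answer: 3/3085 ≈ 0.00097245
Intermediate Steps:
b = 2878/3 (b = -(94 - 1*2972)/3 = -(94 - 2972)/3 = -⅓*(-2878) = 2878/3 ≈ 959.33)
L(P, s) = 2*P
v(x) = -16 + x (v(x) = x - 2*8 = x - 1*16 = x - 16 = -16 + x)
1/(b + v(85)) = 1/(2878/3 + (-16 + 85)) = 1/(2878/3 + 69) = 1/(3085/3) = 3/3085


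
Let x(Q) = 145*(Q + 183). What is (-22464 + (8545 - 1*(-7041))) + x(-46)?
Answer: 12987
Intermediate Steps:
x(Q) = 26535 + 145*Q (x(Q) = 145*(183 + Q) = 26535 + 145*Q)
(-22464 + (8545 - 1*(-7041))) + x(-46) = (-22464 + (8545 - 1*(-7041))) + (26535 + 145*(-46)) = (-22464 + (8545 + 7041)) + (26535 - 6670) = (-22464 + 15586) + 19865 = -6878 + 19865 = 12987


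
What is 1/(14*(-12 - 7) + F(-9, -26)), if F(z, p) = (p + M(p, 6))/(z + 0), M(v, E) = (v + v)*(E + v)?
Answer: -3/1136 ≈ -0.0026408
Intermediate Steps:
M(v, E) = 2*v*(E + v) (M(v, E) = (2*v)*(E + v) = 2*v*(E + v))
F(z, p) = (p + 2*p*(6 + p))/z (F(z, p) = (p + 2*p*(6 + p))/(z + 0) = (p + 2*p*(6 + p))/z)
1/(14*(-12 - 7) + F(-9, -26)) = 1/(14*(-12 - 7) - 26*(13 + 2*(-26))/(-9)) = 1/(14*(-19) - 26*(-⅑)*(13 - 52)) = 1/(-266 - 26*(-⅑)*(-39)) = 1/(-266 - 338/3) = 1/(-1136/3) = -3/1136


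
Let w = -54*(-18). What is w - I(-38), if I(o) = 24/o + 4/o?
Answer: 18482/19 ≈ 972.74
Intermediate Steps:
I(o) = 28/o
w = 972
w - I(-38) = 972 - 28/(-38) = 972 - 28*(-1)/38 = 972 - 1*(-14/19) = 972 + 14/19 = 18482/19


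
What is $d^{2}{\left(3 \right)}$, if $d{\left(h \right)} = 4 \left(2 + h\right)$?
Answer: $400$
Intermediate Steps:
$d{\left(h \right)} = 8 + 4 h$
$d^{2}{\left(3 \right)} = \left(8 + 4 \cdot 3\right)^{2} = \left(8 + 12\right)^{2} = 20^{2} = 400$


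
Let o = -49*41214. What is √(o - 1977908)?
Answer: I*√3997394 ≈ 1999.3*I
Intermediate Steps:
o = -2019486
√(o - 1977908) = √(-2019486 - 1977908) = √(-3997394) = I*√3997394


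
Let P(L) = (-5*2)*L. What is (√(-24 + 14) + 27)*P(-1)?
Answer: 270 + 10*I*√10 ≈ 270.0 + 31.623*I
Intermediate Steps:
P(L) = -10*L
(√(-24 + 14) + 27)*P(-1) = (√(-24 + 14) + 27)*(-10*(-1)) = (√(-10) + 27)*10 = (I*√10 + 27)*10 = (27 + I*√10)*10 = 270 + 10*I*√10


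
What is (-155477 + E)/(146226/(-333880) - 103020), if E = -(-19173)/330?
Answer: 8648543722/5732743971 ≈ 1.5086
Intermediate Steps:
E = 581/10 (E = -(-19173)/330 = -33*(-581/330) = 581/10 ≈ 58.100)
(-155477 + E)/(146226/(-333880) - 103020) = (-155477 + 581/10)/(146226/(-333880) - 103020) = -1554189/(10*(146226*(-1/333880) - 103020)) = -1554189/(10*(-73113/166940 - 103020)) = -1554189/(10*(-17198231913/166940)) = -1554189/10*(-166940/17198231913) = 8648543722/5732743971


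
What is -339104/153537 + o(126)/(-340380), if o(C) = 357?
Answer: -210344321/95192940 ≈ -2.2097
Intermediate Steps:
-339104/153537 + o(126)/(-340380) = -339104/153537 + 357/(-340380) = -339104*1/153537 + 357*(-1/340380) = -339104/153537 - 119/113460 = -210344321/95192940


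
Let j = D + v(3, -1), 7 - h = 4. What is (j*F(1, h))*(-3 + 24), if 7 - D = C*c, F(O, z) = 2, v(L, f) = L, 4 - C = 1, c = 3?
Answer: 42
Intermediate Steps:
h = 3 (h = 7 - 1*4 = 7 - 4 = 3)
C = 3 (C = 4 - 1*1 = 4 - 1 = 3)
D = -2 (D = 7 - 3*3 = 7 - 1*9 = 7 - 9 = -2)
j = 1 (j = -2 + 3 = 1)
(j*F(1, h))*(-3 + 24) = (1*2)*(-3 + 24) = 2*21 = 42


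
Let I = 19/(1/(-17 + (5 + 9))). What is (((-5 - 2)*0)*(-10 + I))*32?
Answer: 0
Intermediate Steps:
I = -57 (I = 19/(1/(-17 + 14)) = 19/(1/(-3)) = 19/(-⅓) = 19*(-3) = -57)
(((-5 - 2)*0)*(-10 + I))*32 = (((-5 - 2)*0)*(-10 - 57))*32 = (-7*0*(-67))*32 = (0*(-67))*32 = 0*32 = 0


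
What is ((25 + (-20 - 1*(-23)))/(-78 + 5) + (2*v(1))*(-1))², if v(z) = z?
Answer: 30276/5329 ≈ 5.6814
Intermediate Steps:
((25 + (-20 - 1*(-23)))/(-78 + 5) + (2*v(1))*(-1))² = ((25 + (-20 - 1*(-23)))/(-78 + 5) + (2*1)*(-1))² = ((25 + (-20 + 23))/(-73) + 2*(-1))² = ((25 + 3)*(-1/73) - 2)² = (28*(-1/73) - 2)² = (-28/73 - 2)² = (-174/73)² = 30276/5329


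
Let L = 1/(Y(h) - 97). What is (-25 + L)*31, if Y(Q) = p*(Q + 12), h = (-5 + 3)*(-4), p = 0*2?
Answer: -75206/97 ≈ -775.32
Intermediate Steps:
p = 0
h = 8 (h = -2*(-4) = 8)
Y(Q) = 0 (Y(Q) = 0*(Q + 12) = 0*(12 + Q) = 0)
L = -1/97 (L = 1/(0 - 97) = 1/(-97) = -1/97 ≈ -0.010309)
(-25 + L)*31 = (-25 - 1/97)*31 = -2426/97*31 = -75206/97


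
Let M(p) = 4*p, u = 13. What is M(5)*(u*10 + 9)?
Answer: 2780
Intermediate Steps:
M(5)*(u*10 + 9) = (4*5)*(13*10 + 9) = 20*(130 + 9) = 20*139 = 2780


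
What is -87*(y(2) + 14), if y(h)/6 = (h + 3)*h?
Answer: -6438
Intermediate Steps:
y(h) = 6*h*(3 + h) (y(h) = 6*((h + 3)*h) = 6*((3 + h)*h) = 6*(h*(3 + h)) = 6*h*(3 + h))
-87*(y(2) + 14) = -87*(6*2*(3 + 2) + 14) = -87*(6*2*5 + 14) = -87*(60 + 14) = -87*74 = -6438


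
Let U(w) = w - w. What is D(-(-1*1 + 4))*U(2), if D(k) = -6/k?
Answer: 0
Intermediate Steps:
U(w) = 0
D(k) = -6/k
D(-(-1*1 + 4))*U(2) = -6*(-1/(-1*1 + 4))*0 = -6*(-1/(-1 + 4))*0 = -6/((-1*3))*0 = -6/(-3)*0 = -6*(-1/3)*0 = 2*0 = 0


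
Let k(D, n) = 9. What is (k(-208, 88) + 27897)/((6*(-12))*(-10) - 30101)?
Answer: -27906/29381 ≈ -0.94980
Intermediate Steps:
(k(-208, 88) + 27897)/((6*(-12))*(-10) - 30101) = (9 + 27897)/((6*(-12))*(-10) - 30101) = 27906/(-72*(-10) - 30101) = 27906/(720 - 30101) = 27906/(-29381) = 27906*(-1/29381) = -27906/29381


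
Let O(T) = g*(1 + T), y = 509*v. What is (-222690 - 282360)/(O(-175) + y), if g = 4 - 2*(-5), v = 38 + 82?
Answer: -84175/9774 ≈ -8.6121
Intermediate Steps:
v = 120
g = 14 (g = 4 + 10 = 14)
y = 61080 (y = 509*120 = 61080)
O(T) = 14 + 14*T (O(T) = 14*(1 + T) = 14 + 14*T)
(-222690 - 282360)/(O(-175) + y) = (-222690 - 282360)/((14 + 14*(-175)) + 61080) = -505050/((14 - 2450) + 61080) = -505050/(-2436 + 61080) = -505050/58644 = -505050*1/58644 = -84175/9774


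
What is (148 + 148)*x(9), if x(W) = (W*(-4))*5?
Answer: -53280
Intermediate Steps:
x(W) = -20*W (x(W) = -4*W*5 = -20*W)
(148 + 148)*x(9) = (148 + 148)*(-20*9) = 296*(-180) = -53280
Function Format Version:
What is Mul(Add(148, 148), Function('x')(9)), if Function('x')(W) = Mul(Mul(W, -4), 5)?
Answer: -53280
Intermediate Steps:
Function('x')(W) = Mul(-20, W) (Function('x')(W) = Mul(Mul(-4, W), 5) = Mul(-20, W))
Mul(Add(148, 148), Function('x')(9)) = Mul(Add(148, 148), Mul(-20, 9)) = Mul(296, -180) = -53280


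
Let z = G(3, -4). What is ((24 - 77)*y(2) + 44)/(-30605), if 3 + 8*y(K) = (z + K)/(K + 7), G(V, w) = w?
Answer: -941/440712 ≈ -0.0021352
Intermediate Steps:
z = -4
y(K) = -3/8 + (-4 + K)/(8*(7 + K)) (y(K) = -3/8 + ((-4 + K)/(K + 7))/8 = -3/8 + ((-4 + K)/(7 + K))/8 = -3/8 + (-4 + K)/(8*(7 + K)))
((24 - 77)*y(2) + 44)/(-30605) = ((24 - 77)*((-25 - 2*2)/(8*(7 + 2))) + 44)/(-30605) = (-53*(-25 - 4)/(8*9) + 44)*(-1/30605) = (-53*(-29)/(8*9) + 44)*(-1/30605) = (-53*(-29/72) + 44)*(-1/30605) = (1537/72 + 44)*(-1/30605) = (4705/72)*(-1/30605) = -941/440712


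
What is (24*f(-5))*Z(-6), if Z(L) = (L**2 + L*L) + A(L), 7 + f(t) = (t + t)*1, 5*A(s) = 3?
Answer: -148104/5 ≈ -29621.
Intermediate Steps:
A(s) = 3/5 (A(s) = (1/5)*3 = 3/5)
f(t) = -7 + 2*t (f(t) = -7 + (t + t)*1 = -7 + (2*t)*1 = -7 + 2*t)
Z(L) = 3/5 + 2*L**2 (Z(L) = (L**2 + L*L) + 3/5 = (L**2 + L**2) + 3/5 = 2*L**2 + 3/5 = 3/5 + 2*L**2)
(24*f(-5))*Z(-6) = (24*(-7 + 2*(-5)))*(3/5 + 2*(-6)**2) = (24*(-7 - 10))*(3/5 + 2*36) = (24*(-17))*(3/5 + 72) = -408*363/5 = -148104/5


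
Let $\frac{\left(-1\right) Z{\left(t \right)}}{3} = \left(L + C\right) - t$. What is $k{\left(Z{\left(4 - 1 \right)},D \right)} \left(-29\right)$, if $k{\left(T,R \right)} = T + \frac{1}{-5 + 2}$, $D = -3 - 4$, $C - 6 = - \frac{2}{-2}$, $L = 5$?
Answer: $\frac{2378}{3} \approx 792.67$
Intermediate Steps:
$C = 7$ ($C = 6 - \frac{2}{-2} = 6 - -1 = 6 + 1 = 7$)
$D = -7$ ($D = -3 - 4 = -7$)
$Z{\left(t \right)} = -36 + 3 t$ ($Z{\left(t \right)} = - 3 \left(\left(5 + 7\right) - t\right) = - 3 \left(12 - t\right) = -36 + 3 t$)
$k{\left(T,R \right)} = - \frac{1}{3} + T$ ($k{\left(T,R \right)} = T + \frac{1}{-3} = T - \frac{1}{3} = - \frac{1}{3} + T$)
$k{\left(Z{\left(4 - 1 \right)},D \right)} \left(-29\right) = \left(- \frac{1}{3} - \left(36 - 3 \left(4 - 1\right)\right)\right) \left(-29\right) = \left(- \frac{1}{3} + \left(-36 + 3 \cdot 3\right)\right) \left(-29\right) = \left(- \frac{1}{3} + \left(-36 + 9\right)\right) \left(-29\right) = \left(- \frac{1}{3} - 27\right) \left(-29\right) = \left(- \frac{82}{3}\right) \left(-29\right) = \frac{2378}{3}$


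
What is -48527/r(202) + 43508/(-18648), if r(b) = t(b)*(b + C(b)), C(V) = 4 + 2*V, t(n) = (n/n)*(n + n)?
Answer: -1453380377/574451640 ≈ -2.5300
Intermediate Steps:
t(n) = 2*n (t(n) = 1*(2*n) = 2*n)
r(b) = 2*b*(4 + 3*b) (r(b) = (2*b)*(b + (4 + 2*b)) = (2*b)*(4 + 3*b) = 2*b*(4 + 3*b))
-48527/r(202) + 43508/(-18648) = -48527*1/(404*(4 + 3*202)) + 43508/(-18648) = -48527*1/(404*(4 + 606)) + 43508*(-1/18648) = -48527/(2*202*610) - 10877/4662 = -48527/246440 - 10877/4662 = -1453380377/574451640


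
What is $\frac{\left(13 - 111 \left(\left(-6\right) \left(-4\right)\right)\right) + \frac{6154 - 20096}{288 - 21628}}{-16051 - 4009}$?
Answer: $\frac{28279199}{214040200} \approx 0.13212$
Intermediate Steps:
$\frac{\left(13 - 111 \left(\left(-6\right) \left(-4\right)\right)\right) + \frac{6154 - 20096}{288 - 21628}}{-16051 - 4009} = \frac{\left(13 - 2664\right) - \frac{13942}{-21340}}{-20060} = \left(\left(13 - 2664\right) - - \frac{6971}{10670}\right) \left(- \frac{1}{20060}\right) = \left(-2651 + \frac{6971}{10670}\right) \left(- \frac{1}{20060}\right) = \left(- \frac{28279199}{10670}\right) \left(- \frac{1}{20060}\right) = \frac{28279199}{214040200}$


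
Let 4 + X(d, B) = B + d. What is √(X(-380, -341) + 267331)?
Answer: √266606 ≈ 516.34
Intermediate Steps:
X(d, B) = -4 + B + d (X(d, B) = -4 + (B + d) = -4 + B + d)
√(X(-380, -341) + 267331) = √((-4 - 341 - 380) + 267331) = √(-725 + 267331) = √266606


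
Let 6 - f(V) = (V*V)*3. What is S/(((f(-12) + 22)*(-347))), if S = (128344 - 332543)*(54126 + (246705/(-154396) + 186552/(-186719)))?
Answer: -318612832536780585663/4041433130704112 ≈ -78837.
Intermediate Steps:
f(V) = 6 - 3*V² (f(V) = 6 - V*V*3 = 6 - V²*3 = 6 - 3*V²)
S = -318612832536780585663/28828666724 (S = -204199*(54126 + (246705*(-1/154396) + 186552*(-1/186719))) = -204199*(54126 + (-246705/154396 - 186552/186719)) = -204199*(54126 - 74867393487/28828666724) = -204199*1560305547709737/28828666724 = -318612832536780585663/28828666724 ≈ -1.1052e+10)
S/(((f(-12) + 22)*(-347))) = -318612832536780585663*(-1/(347*((6 - 3*(-12)²) + 22)))/28828666724 = -318612832536780585663*(-1/(347*((6 - 3*144) + 22)))/28828666724 = -318612832536780585663*(-1/(347*((6 - 432) + 22)))/28828666724 = -318612832536780585663*(-1/(347*(-426 + 22)))/28828666724 = -318612832536780585663/(28828666724*((-404*(-347)))) = -318612832536780585663/28828666724/140188 = -318612832536780585663/28828666724*1/140188 = -318612832536780585663/4041433130704112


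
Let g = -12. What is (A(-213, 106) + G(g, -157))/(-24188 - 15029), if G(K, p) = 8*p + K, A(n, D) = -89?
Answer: 1357/39217 ≈ 0.034602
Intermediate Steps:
G(K, p) = K + 8*p
(A(-213, 106) + G(g, -157))/(-24188 - 15029) = (-89 + (-12 + 8*(-157)))/(-24188 - 15029) = (-89 + (-12 - 1256))/(-39217) = (-89 - 1268)*(-1/39217) = -1357*(-1/39217) = 1357/39217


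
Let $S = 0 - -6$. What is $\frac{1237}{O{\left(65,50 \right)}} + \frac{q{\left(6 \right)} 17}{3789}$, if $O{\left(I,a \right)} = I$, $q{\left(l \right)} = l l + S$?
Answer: $\frac{1577801}{82095} \approx 19.219$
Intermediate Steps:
$S = 6$ ($S = 0 + 6 = 6$)
$q{\left(l \right)} = 6 + l^{2}$ ($q{\left(l \right)} = l l + 6 = l^{2} + 6 = 6 + l^{2}$)
$\frac{1237}{O{\left(65,50 \right)}} + \frac{q{\left(6 \right)} 17}{3789} = \frac{1237}{65} + \frac{\left(6 + 6^{2}\right) 17}{3789} = 1237 \cdot \frac{1}{65} + \left(6 + 36\right) 17 \cdot \frac{1}{3789} = \frac{1237}{65} + 42 \cdot 17 \cdot \frac{1}{3789} = \frac{1237}{65} + 714 \cdot \frac{1}{3789} = \frac{1237}{65} + \frac{238}{1263} = \frac{1577801}{82095}$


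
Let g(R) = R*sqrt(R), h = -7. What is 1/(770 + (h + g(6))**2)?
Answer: 115/114321 + 28*sqrt(6)/342963 ≈ 0.0012059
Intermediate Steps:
g(R) = R**(3/2)
1/(770 + (h + g(6))**2) = 1/(770 + (-7 + 6**(3/2))**2) = 1/(770 + (-7 + 6*sqrt(6))**2)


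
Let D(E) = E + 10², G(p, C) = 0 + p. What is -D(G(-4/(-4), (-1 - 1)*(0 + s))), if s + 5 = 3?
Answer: -101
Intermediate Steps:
s = -2 (s = -5 + 3 = -2)
G(p, C) = p
D(E) = 100 + E (D(E) = E + 100 = 100 + E)
-D(G(-4/(-4), (-1 - 1)*(0 + s))) = -(100 - 4/(-4)) = -(100 - 4*(-¼)) = -(100 + 1) = -1*101 = -101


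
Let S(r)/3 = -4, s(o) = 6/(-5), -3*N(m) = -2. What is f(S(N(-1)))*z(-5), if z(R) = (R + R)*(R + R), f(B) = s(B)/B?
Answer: 10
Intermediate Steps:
N(m) = ⅔ (N(m) = -⅓*(-2) = ⅔)
s(o) = -6/5 (s(o) = 6*(-⅕) = -6/5)
S(r) = -12 (S(r) = 3*(-4) = -12)
f(B) = -6/(5*B)
z(R) = 4*R² (z(R) = (2*R)*(2*R) = 4*R²)
f(S(N(-1)))*z(-5) = (-6/5/(-12))*(4*(-5)²) = (-6/5*(-1/12))*(4*25) = (⅒)*100 = 10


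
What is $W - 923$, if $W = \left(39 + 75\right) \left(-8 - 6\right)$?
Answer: $-2519$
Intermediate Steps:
$W = -1596$ ($W = 114 \left(-14\right) = -1596$)
$W - 923 = -1596 - 923 = -2519$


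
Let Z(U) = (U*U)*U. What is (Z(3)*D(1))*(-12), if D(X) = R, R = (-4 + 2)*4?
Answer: 2592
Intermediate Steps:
Z(U) = U**3 (Z(U) = U**2*U = U**3)
R = -8 (R = -2*4 = -8)
D(X) = -8
(Z(3)*D(1))*(-12) = (3**3*(-8))*(-12) = (27*(-8))*(-12) = -216*(-12) = 2592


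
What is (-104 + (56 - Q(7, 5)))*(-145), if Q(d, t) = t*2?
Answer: 8410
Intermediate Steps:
Q(d, t) = 2*t
(-104 + (56 - Q(7, 5)))*(-145) = (-104 + (56 - 2*5))*(-145) = (-104 + (56 - 1*10))*(-145) = (-104 + (56 - 10))*(-145) = (-104 + 46)*(-145) = -58*(-145) = 8410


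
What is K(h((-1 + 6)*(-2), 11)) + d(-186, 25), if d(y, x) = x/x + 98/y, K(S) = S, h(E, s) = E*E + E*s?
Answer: -886/93 ≈ -9.5269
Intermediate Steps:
h(E, s) = E² + E*s
d(y, x) = 1 + 98/y
K(h((-1 + 6)*(-2), 11)) + d(-186, 25) = ((-1 + 6)*(-2))*((-1 + 6)*(-2) + 11) + (98 - 186)/(-186) = (5*(-2))*(5*(-2) + 11) - 1/186*(-88) = -10*(-10 + 11) + 44/93 = -10*1 + 44/93 = -10 + 44/93 = -886/93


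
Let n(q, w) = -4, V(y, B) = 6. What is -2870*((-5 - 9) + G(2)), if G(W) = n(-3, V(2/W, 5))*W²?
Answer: 86100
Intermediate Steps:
G(W) = -4*W²
-2870*((-5 - 9) + G(2)) = -2870*((-5 - 9) - 4*2²) = -2870*(-14 - 4*4) = -2870*(-14 - 16) = -2870*(-30) = 86100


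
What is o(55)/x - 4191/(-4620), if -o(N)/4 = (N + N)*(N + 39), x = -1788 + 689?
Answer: 847139/21980 ≈ 38.541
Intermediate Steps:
x = -1099
o(N) = -8*N*(39 + N) (o(N) = -4*(N + N)*(N + 39) = -4*2*N*(39 + N) = -8*N*(39 + N))
o(55)/x - 4191/(-4620) = -8*55*(39 + 55)/(-1099) - 4191/(-4620) = -8*55*94*(-1/1099) - 4191*(-1/4620) = -41360*(-1/1099) + 127/140 = 41360/1099 + 127/140 = 847139/21980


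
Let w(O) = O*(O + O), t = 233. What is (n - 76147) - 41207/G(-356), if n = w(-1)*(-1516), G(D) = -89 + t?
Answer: -11442983/144 ≈ -79465.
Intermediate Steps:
w(O) = 2*O² (w(O) = O*(2*O) = 2*O²)
G(D) = 144 (G(D) = -89 + 233 = 144)
n = -3032 (n = (2*(-1)²)*(-1516) = (2*1)*(-1516) = 2*(-1516) = -3032)
(n - 76147) - 41207/G(-356) = (-3032 - 76147) - 41207/144 = -79179 - 41207*1/144 = -79179 - 41207/144 = -11442983/144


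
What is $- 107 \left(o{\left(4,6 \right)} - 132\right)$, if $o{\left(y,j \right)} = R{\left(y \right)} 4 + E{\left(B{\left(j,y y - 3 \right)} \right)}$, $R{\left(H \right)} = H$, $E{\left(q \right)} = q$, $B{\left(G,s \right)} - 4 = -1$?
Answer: $12091$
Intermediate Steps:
$B{\left(G,s \right)} = 3$ ($B{\left(G,s \right)} = 4 - 1 = 3$)
$o{\left(y,j \right)} = 3 + 4 y$ ($o{\left(y,j \right)} = y 4 + 3 = 4 y + 3 = 3 + 4 y$)
$- 107 \left(o{\left(4,6 \right)} - 132\right) = - 107 \left(\left(3 + 4 \cdot 4\right) - 132\right) = - 107 \left(\left(3 + 16\right) - 132\right) = - 107 \left(19 - 132\right) = \left(-107\right) \left(-113\right) = 12091$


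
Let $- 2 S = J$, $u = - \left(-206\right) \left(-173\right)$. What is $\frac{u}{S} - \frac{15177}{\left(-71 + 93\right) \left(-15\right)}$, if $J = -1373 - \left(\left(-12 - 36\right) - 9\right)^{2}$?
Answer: $\frac{7771169}{254210} \approx 30.57$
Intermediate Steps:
$u = -35638$ ($u = \left(-1\right) 35638 = -35638$)
$J = -4622$ ($J = -1373 - \left(-48 - 9\right)^{2} = -1373 - \left(-57\right)^{2} = -1373 - 3249 = -4622$)
$S = 2311$ ($S = \left(- \frac{1}{2}\right) \left(-4622\right) = 2311$)
$\frac{u}{S} - \frac{15177}{\left(-71 + 93\right) \left(-15\right)} = - \frac{35638}{2311} - \frac{15177}{\left(-71 + 93\right) \left(-15\right)} = \left(-35638\right) \frac{1}{2311} - \frac{15177}{22 \left(-15\right)} = - \frac{35638}{2311} - \frac{15177}{-330} = - \frac{35638}{2311} - - \frac{5059}{110} = - \frac{35638}{2311} + \frac{5059}{110} = \frac{7771169}{254210}$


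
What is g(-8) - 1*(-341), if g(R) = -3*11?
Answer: 308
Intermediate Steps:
g(R) = -33
g(-8) - 1*(-341) = -33 - 1*(-341) = -33 + 341 = 308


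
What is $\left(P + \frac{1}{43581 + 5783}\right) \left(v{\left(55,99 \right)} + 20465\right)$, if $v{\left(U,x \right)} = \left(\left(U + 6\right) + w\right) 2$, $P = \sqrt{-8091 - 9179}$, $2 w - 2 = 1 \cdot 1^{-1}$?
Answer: $\frac{10295}{24682} + 20590 i \sqrt{17270} \approx 0.41711 + 2.7058 \cdot 10^{6} i$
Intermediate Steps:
$w = \frac{3}{2}$ ($w = 1 + \frac{1 \cdot 1^{-1}}{2} = 1 + \frac{1 \cdot 1}{2} = 1 + \frac{1}{2} \cdot 1 = 1 + \frac{1}{2} = \frac{3}{2} \approx 1.5$)
$P = i \sqrt{17270}$ ($P = \sqrt{-17270} = i \sqrt{17270} \approx 131.42 i$)
$v{\left(U,x \right)} = 15 + 2 U$ ($v{\left(U,x \right)} = \left(\left(U + 6\right) + \frac{3}{2}\right) 2 = \left(\left(6 + U\right) + \frac{3}{2}\right) 2 = \left(\frac{15}{2} + U\right) 2 = 15 + 2 U$)
$\left(P + \frac{1}{43581 + 5783}\right) \left(v{\left(55,99 \right)} + 20465\right) = \left(i \sqrt{17270} + \frac{1}{43581 + 5783}\right) \left(\left(15 + 2 \cdot 55\right) + 20465\right) = \left(i \sqrt{17270} + \frac{1}{49364}\right) \left(\left(15 + 110\right) + 20465\right) = \left(i \sqrt{17270} + \frac{1}{49364}\right) \left(125 + 20465\right) = \left(\frac{1}{49364} + i \sqrt{17270}\right) 20590 = \frac{10295}{24682} + 20590 i \sqrt{17270}$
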